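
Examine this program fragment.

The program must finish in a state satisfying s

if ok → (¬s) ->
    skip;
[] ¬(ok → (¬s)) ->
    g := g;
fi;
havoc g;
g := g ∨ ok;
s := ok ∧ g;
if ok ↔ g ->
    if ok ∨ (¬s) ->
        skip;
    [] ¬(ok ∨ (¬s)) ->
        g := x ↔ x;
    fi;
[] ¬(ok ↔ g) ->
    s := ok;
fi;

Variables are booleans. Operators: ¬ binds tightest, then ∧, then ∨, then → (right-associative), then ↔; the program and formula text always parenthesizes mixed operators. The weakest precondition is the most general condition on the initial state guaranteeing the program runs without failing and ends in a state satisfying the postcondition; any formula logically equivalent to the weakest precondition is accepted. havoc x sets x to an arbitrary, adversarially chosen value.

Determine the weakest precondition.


Working backward. After the program, s must hold.
Then branch requires ((ok ∨ (¬s)) → s) ∧ ((¬(ok ∨ (¬s))) → s); else branch requires ok.
Before the if: ((ok ↔ g) → (((ok ∨ (¬s)) → s) ∧ ((¬(ok ∨ (¬s))) → s))) ∧ ((¬(ok ↔ g)) → ok)
Before s := ok ∧ g: ((ok ↔ g) → (((ok ∨ (¬(ok ∧ g))) → (ok ∧ g)) ∧ ((¬(ok ∨ (¬(ok ∧ g)))) → (ok ∧ g)))) ∧ ((¬(ok ↔ g)) → ok)
Before g := g ∨ ok: ((ok ↔ (g ∨ ok)) → (((ok ∨ (¬(ok ∧ (g ∨ ok)))) → (ok ∧ (g ∨ ok))) ∧ ((¬(ok ∨ (¬(ok ∧ (g ∨ ok))))) → (ok ∧ (g ∨ ok))))) ∧ ((¬(ok ↔ (g ∨ ok))) → ok)
Before havoc g: ((¬ok) → ok) ∧ ok
Then branch requires ((¬ok) → ok) ∧ ok; else branch requires ((¬ok) → ok) ∧ ok.
Before the if: ((ok → (¬s)) → (((¬ok) → ok) ∧ ok)) ∧ ((¬(ok → (¬s))) → (((¬ok) → ok) ∧ ok))
Answer: WP = ((ok → (¬s)) → (((¬ok) → ok) ∧ ok)) ∧ ((¬(ok → (¬s))) → (((¬ok) → ok) ∧ ok))


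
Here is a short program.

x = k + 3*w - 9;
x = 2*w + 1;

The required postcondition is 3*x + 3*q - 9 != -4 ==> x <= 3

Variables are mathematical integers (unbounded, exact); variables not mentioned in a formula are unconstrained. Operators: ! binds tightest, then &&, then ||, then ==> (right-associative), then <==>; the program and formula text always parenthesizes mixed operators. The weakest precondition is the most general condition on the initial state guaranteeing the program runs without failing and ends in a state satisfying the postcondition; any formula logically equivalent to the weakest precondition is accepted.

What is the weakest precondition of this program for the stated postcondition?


Working backward. After the program, the postcondition 3*x + 3*q - 9 != -4 ==> x <= 3 must hold; in canonical form it is 3*q + 3*x != 5 ==> x <= 3.
Before x := 2*w + 1: 3*q + 6*w != 2 ==> 2*w <= 2
Before x := k + 3*w - 9: 3*q + 6*w != 2 ==> 2*w <= 2
Answer: WP = 3*q + 6*w != 2 ==> 2*w <= 2


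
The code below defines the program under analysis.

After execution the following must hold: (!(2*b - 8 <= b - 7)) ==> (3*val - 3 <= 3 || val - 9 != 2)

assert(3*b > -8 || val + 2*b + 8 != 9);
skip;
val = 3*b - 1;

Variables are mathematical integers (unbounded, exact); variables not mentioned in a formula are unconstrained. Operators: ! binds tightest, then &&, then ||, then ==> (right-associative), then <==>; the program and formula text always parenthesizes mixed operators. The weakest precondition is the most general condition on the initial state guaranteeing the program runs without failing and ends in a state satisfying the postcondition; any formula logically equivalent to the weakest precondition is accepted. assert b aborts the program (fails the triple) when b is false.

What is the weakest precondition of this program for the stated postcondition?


Working backward. After the program, the postcondition (!(2*b - 8 <= b - 7)) ==> (3*val - 3 <= 3 || val - 9 != 2) must hold; in canonical form it is (!(b <= 1)) ==> (3*val <= 6 || val != 11).
Before val := 3*b - 1: (!(b <= 1)) ==> (9*b <= 9 || 3*b != 12)
Before skip: (!(b <= 1)) ==> (9*b <= 9 || 3*b != 12)
Before assert 3*b > -8 || val + 2*b + 8 != 9: (3*b > -8 || 2*b + val != 1) && ((!(b <= 1)) ==> (9*b <= 9 || 3*b != 12))
Answer: WP = (3*b > -8 || 2*b + val != 1) && ((!(b <= 1)) ==> (9*b <= 9 || 3*b != 12))


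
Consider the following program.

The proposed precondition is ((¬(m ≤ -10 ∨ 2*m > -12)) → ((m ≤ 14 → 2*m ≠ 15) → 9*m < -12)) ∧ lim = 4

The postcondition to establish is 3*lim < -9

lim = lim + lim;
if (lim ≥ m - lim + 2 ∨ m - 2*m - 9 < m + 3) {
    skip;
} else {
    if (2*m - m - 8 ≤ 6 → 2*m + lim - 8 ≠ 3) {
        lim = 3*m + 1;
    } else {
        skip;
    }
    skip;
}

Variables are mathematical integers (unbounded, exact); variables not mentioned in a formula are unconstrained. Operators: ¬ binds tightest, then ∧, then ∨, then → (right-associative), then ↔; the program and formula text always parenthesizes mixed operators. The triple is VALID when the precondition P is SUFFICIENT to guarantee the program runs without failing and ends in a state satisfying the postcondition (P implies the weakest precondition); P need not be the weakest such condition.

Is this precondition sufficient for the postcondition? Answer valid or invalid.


Working backward. After the program, 3*lim < -9 must hold.
Then branch requires 3*lim < -9; else branch requires ((m ≤ 14 → lim + 2*m ≠ 11) → 9*m < -12) ∧ ((¬(m ≤ 14 → lim + 2*m ≠ 11)) → 3*lim < -9).
Before the if: ((2*lim ≥ m + 2 ∨ 2*m > -12) → 3*lim < -9) ∧ ((¬(2*lim ≥ m + 2 ∨ 2*m > -12)) → (((m ≤ 14 → lim + 2*m ≠ 11) → 9*m < -12) ∧ ((¬(m ≤ 14 → lim + 2*m ≠ 11)) → 3*lim < -9)))
Before lim := lim + lim: ((4*lim ≥ m + 2 ∨ 2*m > -12) → 6*lim < -9) ∧ ((¬(4*lim ≥ m + 2 ∨ 2*m > -12)) → (((m ≤ 14 → 2*lim + 2*m ≠ 11) → 9*m < -12) ∧ ((¬(m ≤ 14 → 2*lim + 2*m ≠ 11)) → 6*lim < -9)))
The weakest precondition is ((4*lim ≥ m + 2 ∨ 2*m > -12) → 6*lim < -9) ∧ ((¬(4*lim ≥ m + 2 ∨ 2*m > -12)) → (((m ≤ 14 → 2*lim + 2*m ≠ 11) → 9*m < -12) ∧ ((¬(m ≤ 14 → 2*lim + 2*m ≠ 11)) → 6*lim < -9))).
Check whether ((¬(m ≤ -10 ∨ 2*m > -12)) → ((m ≤ 14 → 2*m ≠ 15) → 9*m < -12)) ∧ lim = 4 implies it.
Countermodel: at the initial state lim = 4, m = 15, the precondition holds but the weakest precondition fails.
Answer: invalid


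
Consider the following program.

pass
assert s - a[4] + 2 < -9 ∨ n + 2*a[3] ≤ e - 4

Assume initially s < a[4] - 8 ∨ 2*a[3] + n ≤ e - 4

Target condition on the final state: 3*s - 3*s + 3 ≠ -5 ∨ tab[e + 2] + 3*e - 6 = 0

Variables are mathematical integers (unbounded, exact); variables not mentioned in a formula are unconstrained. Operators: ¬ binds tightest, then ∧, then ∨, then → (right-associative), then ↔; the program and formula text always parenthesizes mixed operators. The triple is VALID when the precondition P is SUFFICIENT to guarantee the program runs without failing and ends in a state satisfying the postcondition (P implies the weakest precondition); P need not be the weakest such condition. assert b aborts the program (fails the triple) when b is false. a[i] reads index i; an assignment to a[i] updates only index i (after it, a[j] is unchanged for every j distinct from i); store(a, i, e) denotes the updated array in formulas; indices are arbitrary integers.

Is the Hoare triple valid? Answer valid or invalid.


Working backward. After the program, the postcondition 3*s - 3*s + 3 ≠ -5 ∨ tab[e + 2] + 3*e - 6 = 0 must hold; in canonical form it is true.
Before assert s - a[4] + 2 < -9 ∨ n + 2*a[3] ≤ e - 4: s < a[4] - 11 ∨ 2*a[3] + n ≤ e - 4
Before skip: s < a[4] - 11 ∨ 2*a[3] + n ≤ e - 4
The weakest precondition is s < a[4] - 11 ∨ 2*a[3] + n ≤ e - 4.
Check whether s < a[4] - 8 ∨ 2*a[3] + n ≤ e - 4 implies it.
Countermodel: at the initial state a = {[3] = 0, [4] = 0, elsewhere 0}, e = 4, n = 1, s = -9, the precondition holds but the weakest precondition fails.
Answer: invalid


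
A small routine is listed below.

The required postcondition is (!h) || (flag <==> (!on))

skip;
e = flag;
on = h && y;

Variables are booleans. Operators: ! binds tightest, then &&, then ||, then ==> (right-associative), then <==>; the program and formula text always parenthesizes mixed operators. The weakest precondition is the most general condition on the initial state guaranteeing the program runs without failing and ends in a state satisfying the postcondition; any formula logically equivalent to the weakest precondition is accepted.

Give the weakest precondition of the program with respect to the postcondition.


Working backward. After the program, (!h) || (flag <==> (!on)) must hold.
Before on := h && y: (!h) || (flag <==> (!(h && y)))
Before e := flag: (!h) || (flag <==> (!(h && y)))
Before skip: (!h) || (flag <==> (!(h && y)))
Answer: WP = (!h) || (flag <==> (!(h && y)))


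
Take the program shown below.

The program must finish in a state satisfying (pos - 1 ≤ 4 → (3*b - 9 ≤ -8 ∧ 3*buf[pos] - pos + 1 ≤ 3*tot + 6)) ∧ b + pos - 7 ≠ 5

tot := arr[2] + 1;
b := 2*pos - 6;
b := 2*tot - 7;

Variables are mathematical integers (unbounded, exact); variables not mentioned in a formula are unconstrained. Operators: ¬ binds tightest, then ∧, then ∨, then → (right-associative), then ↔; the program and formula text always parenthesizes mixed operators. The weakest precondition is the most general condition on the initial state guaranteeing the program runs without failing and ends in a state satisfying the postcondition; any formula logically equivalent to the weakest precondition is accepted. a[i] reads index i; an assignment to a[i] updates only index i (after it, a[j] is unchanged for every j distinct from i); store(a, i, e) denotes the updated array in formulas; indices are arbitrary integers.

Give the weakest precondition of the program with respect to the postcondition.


Working backward. After the program, the postcondition (pos - 1 ≤ 4 → (3*b - 9 ≤ -8 ∧ 3*buf[pos] - pos + 1 ≤ 3*tot + 6)) ∧ b + pos - 7 ≠ 5 must hold; in canonical form it is (pos ≤ 5 → (3*b ≤ 1 ∧ 3*buf[pos] ≤ pos + 3*tot + 5)) ∧ b + pos ≠ 12.
Before b := 2*tot - 7: (pos ≤ 5 → (6*tot ≤ 22 ∧ 3*buf[pos] ≤ pos + 3*tot + 5)) ∧ pos + 2*tot ≠ 19
Before b := 2*pos - 6: (pos ≤ 5 → (6*tot ≤ 22 ∧ 3*buf[pos] ≤ pos + 3*tot + 5)) ∧ pos + 2*tot ≠ 19
Before tot := arr[2] + 1: (pos ≤ 5 → (6*arr[2] ≤ 16 ∧ 3*buf[pos] ≤ 3*arr[2] + pos + 8)) ∧ 2*arr[2] + pos ≠ 17
Answer: WP = (pos ≤ 5 → (6*arr[2] ≤ 16 ∧ 3*buf[pos] ≤ 3*arr[2] + pos + 8)) ∧ 2*arr[2] + pos ≠ 17


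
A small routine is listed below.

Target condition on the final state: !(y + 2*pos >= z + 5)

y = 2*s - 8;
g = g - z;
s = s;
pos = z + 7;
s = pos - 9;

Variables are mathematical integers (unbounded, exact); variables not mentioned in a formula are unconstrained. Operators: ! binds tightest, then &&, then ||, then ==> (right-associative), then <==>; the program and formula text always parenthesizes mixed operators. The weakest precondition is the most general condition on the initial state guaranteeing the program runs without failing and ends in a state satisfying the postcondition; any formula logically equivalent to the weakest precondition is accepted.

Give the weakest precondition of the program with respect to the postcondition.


Working backward. After the program, the postcondition !(y + 2*pos >= z + 5) must hold; in canonical form it is !(2*pos + y >= z + 5).
Before s := pos - 9: !(2*pos + y >= z + 5)
Before pos := z + 7: !(y + z >= -9)
Before s := s: !(y + z >= -9)
Before g := g - z: !(y + z >= -9)
Before y := 2*s - 8: !(2*s + z >= -1)
Answer: WP = !(2*s + z >= -1)


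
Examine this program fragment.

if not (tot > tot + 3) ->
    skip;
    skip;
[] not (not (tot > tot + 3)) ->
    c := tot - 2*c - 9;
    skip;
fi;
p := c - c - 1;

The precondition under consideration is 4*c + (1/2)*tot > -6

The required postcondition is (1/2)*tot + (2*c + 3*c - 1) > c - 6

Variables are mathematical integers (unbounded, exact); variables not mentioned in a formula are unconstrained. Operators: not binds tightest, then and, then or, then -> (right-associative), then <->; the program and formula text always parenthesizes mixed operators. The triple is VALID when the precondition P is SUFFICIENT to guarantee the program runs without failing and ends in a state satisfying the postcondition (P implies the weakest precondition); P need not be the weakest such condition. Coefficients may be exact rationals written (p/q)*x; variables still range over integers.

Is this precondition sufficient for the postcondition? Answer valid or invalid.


Working backward. After the program, the postcondition (1/2)*tot + (2*c + 3*c - 1) > c - 6 must hold; in canonical form it is 4*c + (1/2)*tot > -5.
Before p := c - c - 1: 4*c + (1/2)*tot > -5
Then branch requires 4*c + (1/2)*tot > -5; else branch requires (9/2)*tot > 8*c + 31.
Before the if: 4*c + (1/2)*tot > -5
The weakest precondition is 4*c + (1/2)*tot > -5.
Check whether 4*c + (1/2)*tot > -6 implies it.
Countermodel: at the initial state c = 0, tot = -11, the precondition holds but the weakest precondition fails.
Answer: invalid


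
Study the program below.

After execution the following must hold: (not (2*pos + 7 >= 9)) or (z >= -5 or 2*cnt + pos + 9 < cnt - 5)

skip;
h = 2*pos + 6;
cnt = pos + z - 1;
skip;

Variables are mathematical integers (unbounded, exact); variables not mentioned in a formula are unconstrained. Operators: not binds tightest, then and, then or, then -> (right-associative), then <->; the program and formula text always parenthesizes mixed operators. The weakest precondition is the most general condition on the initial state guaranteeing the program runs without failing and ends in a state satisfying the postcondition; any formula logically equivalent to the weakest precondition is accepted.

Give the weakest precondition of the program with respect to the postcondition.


Working backward. After the program, the postcondition (not (2*pos + 7 >= 9)) or (z >= -5 or 2*cnt + pos + 9 < cnt - 5) must hold; in canonical form it is (not (2*pos >= 2)) or z >= -5 or cnt + pos < -14.
Before skip: (not (2*pos >= 2)) or z >= -5 or cnt + pos < -14
Before cnt := pos + z - 1: (not (2*pos >= 2)) or z >= -5 or 2*pos + z < -13
Before h := 2*pos + 6: (not (2*pos >= 2)) or z >= -5 or 2*pos + z < -13
Before skip: (not (2*pos >= 2)) or z >= -5 or 2*pos + z < -13
Answer: WP = (not (2*pos >= 2)) or z >= -5 or 2*pos + z < -13


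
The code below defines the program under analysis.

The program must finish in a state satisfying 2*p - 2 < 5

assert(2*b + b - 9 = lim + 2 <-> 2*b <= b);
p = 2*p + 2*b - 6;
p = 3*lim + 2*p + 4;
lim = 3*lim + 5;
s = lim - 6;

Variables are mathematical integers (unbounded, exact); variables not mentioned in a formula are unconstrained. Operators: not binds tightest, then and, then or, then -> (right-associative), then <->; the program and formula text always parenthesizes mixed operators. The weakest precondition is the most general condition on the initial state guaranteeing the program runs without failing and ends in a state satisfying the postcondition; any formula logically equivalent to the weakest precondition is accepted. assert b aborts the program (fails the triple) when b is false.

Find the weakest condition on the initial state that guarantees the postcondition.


Working backward. After the program, the postcondition 2*p - 2 < 5 must hold; in canonical form it is 2*p < 7.
Before s := lim - 6: 2*p < 7
Before lim := 3*lim + 5: 2*p < 7
Before p := 3*lim + 2*p + 4: 6*lim + 4*p < -1
Before p := 2*p + 2*b - 6: 8*b + 6*lim + 8*p < 23
Before assert 2*b + b - 9 = lim + 2 <-> 2*b <= b: (3*b = lim + 11 <-> b <= 0) and 8*b + 6*lim + 8*p < 23
Answer: WP = (3*b = lim + 11 <-> b <= 0) and 8*b + 6*lim + 8*p < 23


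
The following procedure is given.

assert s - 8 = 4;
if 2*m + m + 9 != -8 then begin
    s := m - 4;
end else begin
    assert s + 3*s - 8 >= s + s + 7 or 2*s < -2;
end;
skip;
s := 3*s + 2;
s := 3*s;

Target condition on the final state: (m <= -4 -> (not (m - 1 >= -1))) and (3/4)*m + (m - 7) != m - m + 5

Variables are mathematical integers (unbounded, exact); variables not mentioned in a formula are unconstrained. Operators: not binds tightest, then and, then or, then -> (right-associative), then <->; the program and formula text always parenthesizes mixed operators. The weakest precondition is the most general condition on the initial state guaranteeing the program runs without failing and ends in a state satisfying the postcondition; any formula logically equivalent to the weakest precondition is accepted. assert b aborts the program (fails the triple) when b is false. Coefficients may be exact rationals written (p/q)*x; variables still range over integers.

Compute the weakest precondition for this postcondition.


Working backward. After the program, the postcondition (m <= -4 -> (not (m - 1 >= -1))) and (3/4)*m + (m - 7) != m - m + 5 must hold; in canonical form it is (m <= -4 -> (not (m >= 0))) and (7/4)*m != 12.
Before s := 3*s: (m <= -4 -> (not (m >= 0))) and (7/4)*m != 12
Before s := 3*s + 2: (m <= -4 -> (not (m >= 0))) and (7/4)*m != 12
Before skip: (m <= -4 -> (not (m >= 0))) and (7/4)*m != 12
Then branch requires (m <= -4 -> (not (m >= 0))) and (7/4)*m != 12; else branch requires (2*s >= 15 or 2*s < -2) and (m <= -4 -> (not (m >= 0))) and (7/4)*m != 12.
Before the if: (3*m != -17 -> ((m <= -4 -> (not (m >= 0))) and (7/4)*m != 12)) and ((not (3*m != -17)) -> ((2*s >= 15 or 2*s < -2) and (m <= -4 -> (not (m >= 0))) and (7/4)*m != 12))
Before assert s - 8 = 4: s = 12 and (3*m != -17 -> ((m <= -4 -> (not (m >= 0))) and (7/4)*m != 12)) and ((not (3*m != -17)) -> ((2*s >= 15 or 2*s < -2) and (m <= -4 -> (not (m >= 0))) and (7/4)*m != 12))
Answer: WP = s = 12 and (3*m != -17 -> ((m <= -4 -> (not (m >= 0))) and (7/4)*m != 12)) and ((not (3*m != -17)) -> ((2*s >= 15 or 2*s < -2) and (m <= -4 -> (not (m >= 0))) and (7/4)*m != 12))


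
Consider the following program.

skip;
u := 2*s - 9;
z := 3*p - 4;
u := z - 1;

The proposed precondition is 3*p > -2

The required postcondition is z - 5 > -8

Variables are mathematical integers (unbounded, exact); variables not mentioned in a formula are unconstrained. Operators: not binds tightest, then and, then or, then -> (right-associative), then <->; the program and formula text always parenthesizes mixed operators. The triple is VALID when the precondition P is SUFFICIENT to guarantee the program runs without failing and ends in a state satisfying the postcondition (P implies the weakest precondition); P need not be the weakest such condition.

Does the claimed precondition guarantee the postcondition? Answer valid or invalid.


Working backward. After the program, the postcondition z - 5 > -8 must hold; in canonical form it is z > -3.
Before u := z - 1: z > -3
Before z := 3*p - 4: 3*p > 1
Before u := 2*s - 9: 3*p > 1
Before skip: 3*p > 1
The weakest precondition is 3*p > 1.
Check whether 3*p > -2 implies it.
Countermodel: at the initial state p = 0, the precondition holds but the weakest precondition fails.
Answer: invalid


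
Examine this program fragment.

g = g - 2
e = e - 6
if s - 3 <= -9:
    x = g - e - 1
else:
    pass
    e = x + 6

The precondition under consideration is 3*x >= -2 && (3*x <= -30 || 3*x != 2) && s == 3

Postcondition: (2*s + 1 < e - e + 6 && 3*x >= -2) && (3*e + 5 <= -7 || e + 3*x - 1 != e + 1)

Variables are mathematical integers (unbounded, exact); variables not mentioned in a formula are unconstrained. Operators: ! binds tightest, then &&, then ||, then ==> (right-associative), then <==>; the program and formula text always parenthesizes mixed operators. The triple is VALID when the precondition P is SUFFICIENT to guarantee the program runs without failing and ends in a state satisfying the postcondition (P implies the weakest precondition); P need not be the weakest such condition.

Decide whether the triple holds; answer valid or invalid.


Working backward. After the program, the postcondition (2*s + 1 < e - e + 6 && 3*x >= -2) && (3*e + 5 <= -7 || e + 3*x - 1 != e + 1) must hold; in canonical form it is 2*s < 5 && 3*x >= -2 && (3*e <= -12 || 3*x != 2).
Then branch requires 2*s < 5 && 3*g >= 3*e + 1 && (3*e <= -12 || 3*g != 3*e + 5); else branch requires 2*s < 5 && 3*x >= -2 && (3*x <= -30 || 3*x != 2).
Before the if: (s <= -6 ==> (2*s < 5 && 3*g >= 3*e + 1 && (3*e <= -12 || 3*g != 3*e + 5))) && ((!(s <= -6)) ==> (2*s < 5 && 3*x >= -2 && (3*x <= -30 || 3*x != 2)))
Before e := e - 6: (s <= -6 ==> (2*s < 5 && 3*g >= 3*e - 17 && (3*e <= 6 || 3*g != 3*e - 13))) && ((!(s <= -6)) ==> (2*s < 5 && 3*x >= -2 && (3*x <= -30 || 3*x != 2)))
Before g := g - 2: (s <= -6 ==> (2*s < 5 && 3*g >= 3*e - 11 && (3*e <= 6 || 3*g != 3*e - 7))) && ((!(s <= -6)) ==> (2*s < 5 && 3*x >= -2 && (3*x <= -30 || 3*x != 2)))
The weakest precondition is (s <= -6 ==> (2*s < 5 && 3*g >= 3*e - 11 && (3*e <= 6 || 3*g != 3*e - 7))) && ((!(s <= -6)) ==> (2*s < 5 && 3*x >= -2 && (3*x <= -30 || 3*x != 2))).
Check whether 3*x >= -2 && (3*x <= -30 || 3*x != 2) && s == 3 implies it.
Countermodel: at the initial state e = 0, g = 0, s = 3, x = 0, the precondition holds but the weakest precondition fails.
Answer: invalid


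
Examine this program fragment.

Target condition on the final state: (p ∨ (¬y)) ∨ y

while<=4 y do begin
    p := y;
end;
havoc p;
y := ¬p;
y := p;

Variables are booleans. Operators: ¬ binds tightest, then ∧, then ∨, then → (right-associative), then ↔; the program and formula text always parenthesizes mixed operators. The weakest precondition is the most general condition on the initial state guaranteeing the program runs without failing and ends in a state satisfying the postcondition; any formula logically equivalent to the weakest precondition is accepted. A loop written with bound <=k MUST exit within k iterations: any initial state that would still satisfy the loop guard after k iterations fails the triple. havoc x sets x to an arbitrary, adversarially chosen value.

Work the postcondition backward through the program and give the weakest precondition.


Working backward. After the program, the postcondition (p ∨ (¬y)) ∨ y must hold; in canonical form it is true.
Before y := p: true
Before y := ¬p: true
Before havoc p: true
Before the loop (bound <=4), unroll the exhaustion recursion (WP_0 = exit-now case; WP_j = one more guarded iteration, up to j = 4):
  WP_0: ¬y
  WP_1: y → (¬y)
  WP_2: y → (y → (¬y))
  WP_3: y → (y → (y → (¬y)))
  WP_4: y → (y → (y → (y → (¬y))))
So before the loop: y → (y → (y → (y → (¬y))))
Answer: WP = y → (y → (y → (y → (¬y))))


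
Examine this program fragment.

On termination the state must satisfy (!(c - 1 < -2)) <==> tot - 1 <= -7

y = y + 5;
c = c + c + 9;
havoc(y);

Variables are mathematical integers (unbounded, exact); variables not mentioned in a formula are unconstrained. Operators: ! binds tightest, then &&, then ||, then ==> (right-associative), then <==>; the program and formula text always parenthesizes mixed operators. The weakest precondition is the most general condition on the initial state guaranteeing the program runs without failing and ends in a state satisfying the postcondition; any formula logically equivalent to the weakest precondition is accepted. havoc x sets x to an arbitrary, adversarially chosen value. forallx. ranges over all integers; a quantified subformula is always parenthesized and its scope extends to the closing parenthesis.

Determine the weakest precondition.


Working backward. After the program, the postcondition (!(c - 1 < -2)) <==> tot - 1 <= -7 must hold; in canonical form it is (!(c < -1)) <==> tot <= -6.
Before havoc y: (!(c < -1)) <==> tot <= -6
Before c := c + c + 9: (!(2*c < -10)) <==> tot <= -6
Before y := y + 5: (!(2*c < -10)) <==> tot <= -6
Answer: WP = (!(2*c < -10)) <==> tot <= -6


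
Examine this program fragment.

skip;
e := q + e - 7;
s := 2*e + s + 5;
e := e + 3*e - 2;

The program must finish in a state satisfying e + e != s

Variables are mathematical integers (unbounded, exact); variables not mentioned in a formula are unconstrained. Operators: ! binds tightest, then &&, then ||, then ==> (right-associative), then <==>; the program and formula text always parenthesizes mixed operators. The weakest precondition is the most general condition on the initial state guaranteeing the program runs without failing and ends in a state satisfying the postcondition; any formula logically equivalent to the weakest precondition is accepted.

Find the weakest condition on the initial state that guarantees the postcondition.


Working backward. After the program, the postcondition e + e != s must hold; in canonical form it is 2*e != s.
Before e := e + 3*e - 2: 8*e != s + 4
Before s := 2*e + s + 5: 6*e != s + 9
Before e := q + e - 7: 6*e + 6*q != s + 51
Before skip: 6*e + 6*q != s + 51
Answer: WP = 6*e + 6*q != s + 51


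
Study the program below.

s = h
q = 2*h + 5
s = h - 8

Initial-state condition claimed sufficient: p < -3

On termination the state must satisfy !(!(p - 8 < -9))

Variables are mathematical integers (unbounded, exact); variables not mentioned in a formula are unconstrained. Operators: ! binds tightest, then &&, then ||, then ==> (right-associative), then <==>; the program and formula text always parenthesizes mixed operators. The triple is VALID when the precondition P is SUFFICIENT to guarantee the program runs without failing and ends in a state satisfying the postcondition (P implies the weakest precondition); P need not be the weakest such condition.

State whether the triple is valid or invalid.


Working backward. After the program, the postcondition !(!(p - 8 < -9)) must hold; in canonical form it is p < -1.
Before s := h - 8: p < -1
Before q := 2*h + 5: p < -1
Before s := h: p < -1
The weakest precondition is p < -1.
Check whether p < -3 implies it.
Every state satisfying the precondition satisfies the weakest precondition: the implication holds.
Answer: valid


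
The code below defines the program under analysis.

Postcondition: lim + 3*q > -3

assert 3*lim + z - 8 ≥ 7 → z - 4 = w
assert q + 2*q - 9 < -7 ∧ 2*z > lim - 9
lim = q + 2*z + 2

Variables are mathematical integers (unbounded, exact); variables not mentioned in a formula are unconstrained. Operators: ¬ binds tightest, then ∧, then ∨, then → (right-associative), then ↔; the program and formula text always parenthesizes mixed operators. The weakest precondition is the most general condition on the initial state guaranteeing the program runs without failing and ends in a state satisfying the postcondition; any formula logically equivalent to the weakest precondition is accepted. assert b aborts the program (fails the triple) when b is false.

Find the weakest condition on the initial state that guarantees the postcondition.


Working backward. After the program, lim + 3*q > -3 must hold.
Before lim := q + 2*z + 2: 4*q + 2*z > -5
Before assert q + 2*q - 9 < -7 ∧ 2*z > lim - 9: 3*q < 2 ∧ 2*z > lim - 9 ∧ 4*q + 2*z > -5
Before assert 3*lim + z - 8 ≥ 7 → z - 4 = w: (3*lim + z ≥ 15 → z = w + 4) ∧ 3*q < 2 ∧ 2*z > lim - 9 ∧ 4*q + 2*z > -5
Answer: WP = (3*lim + z ≥ 15 → z = w + 4) ∧ 3*q < 2 ∧ 2*z > lim - 9 ∧ 4*q + 2*z > -5


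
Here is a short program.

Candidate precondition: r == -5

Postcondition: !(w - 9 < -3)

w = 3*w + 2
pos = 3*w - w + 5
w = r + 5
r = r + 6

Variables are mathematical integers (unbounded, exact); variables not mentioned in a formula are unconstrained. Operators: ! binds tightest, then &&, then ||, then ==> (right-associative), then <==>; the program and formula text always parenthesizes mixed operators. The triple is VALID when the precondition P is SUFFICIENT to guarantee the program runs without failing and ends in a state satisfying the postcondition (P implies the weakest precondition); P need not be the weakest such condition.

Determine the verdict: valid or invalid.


Working backward. After the program, the postcondition !(w - 9 < -3) must hold; in canonical form it is !(w < 6).
Before r := r + 6: !(w < 6)
Before w := r + 5: !(r < 1)
Before pos := 3*w - w + 5: !(r < 1)
Before w := 3*w + 2: !(r < 1)
The weakest precondition is !(r < 1).
Check whether r == -5 implies it.
Countermodel: at the initial state r = -5, the precondition holds but the weakest precondition fails.
Answer: invalid


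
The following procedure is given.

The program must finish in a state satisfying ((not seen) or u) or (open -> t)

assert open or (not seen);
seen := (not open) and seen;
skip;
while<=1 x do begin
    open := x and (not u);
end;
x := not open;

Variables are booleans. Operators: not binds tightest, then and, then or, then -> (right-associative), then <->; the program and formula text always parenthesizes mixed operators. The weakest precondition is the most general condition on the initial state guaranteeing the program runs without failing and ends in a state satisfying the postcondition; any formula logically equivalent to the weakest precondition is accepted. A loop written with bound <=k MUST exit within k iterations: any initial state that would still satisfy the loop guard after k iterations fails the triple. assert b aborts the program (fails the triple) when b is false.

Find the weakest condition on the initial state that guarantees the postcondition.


Working backward. After the program, the postcondition ((not seen) or u) or (open -> t) must hold; in canonical form it is (not seen) or u or (open -> t).
Before x := not open: (not seen) or u or (open -> t)
Before the loop (bound <=1), unroll the exhaustion recursion (WP_0 = exit-now case; WP_j = one more guarded iteration, up to j = 1):
  WP_0: (not x) and ((not seen) or u or (open -> t))
  WP_1: (x -> ((not x) and ((not seen) or u or ((x and (not u)) -> t)))) and ((not x) -> ((not seen) or u or (open -> t)))
So before the loop: (x -> ((not x) and ((not seen) or u or ((x and (not u)) -> t)))) and ((not x) -> ((not seen) or u or (open -> t)))
Before skip: (x -> ((not x) and ((not seen) or u or ((x and (not u)) -> t)))) and ((not x) -> ((not seen) or u or (open -> t)))
Before seen := (not open) and seen: (x -> ((not x) and ((not ((not open) and seen)) or u or ((x and (not u)) -> t)))) and ((not x) -> ((not ((not open) and seen)) or u or (open -> t)))
Before assert open or (not seen): (open or (not seen)) and (x -> ((not x) and ((not ((not open) and seen)) or u or ((x and (not u)) -> t)))) and ((not x) -> ((not ((not open) and seen)) or u or (open -> t)))
Answer: WP = (open or (not seen)) and (x -> ((not x) and ((not ((not open) and seen)) or u or ((x and (not u)) -> t)))) and ((not x) -> ((not ((not open) and seen)) or u or (open -> t)))


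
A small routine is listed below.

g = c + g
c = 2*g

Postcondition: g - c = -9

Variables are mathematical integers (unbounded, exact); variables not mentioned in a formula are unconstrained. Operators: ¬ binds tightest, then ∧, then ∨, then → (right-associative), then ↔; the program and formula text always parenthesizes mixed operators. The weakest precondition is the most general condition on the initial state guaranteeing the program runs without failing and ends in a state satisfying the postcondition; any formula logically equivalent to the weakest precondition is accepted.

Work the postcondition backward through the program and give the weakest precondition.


Working backward. After the program, the postcondition g - c = -9 must hold; in canonical form it is g = c - 9.
Before c := 2*g: g = 9
Before g := c + g: c + g = 9
Answer: WP = c + g = 9


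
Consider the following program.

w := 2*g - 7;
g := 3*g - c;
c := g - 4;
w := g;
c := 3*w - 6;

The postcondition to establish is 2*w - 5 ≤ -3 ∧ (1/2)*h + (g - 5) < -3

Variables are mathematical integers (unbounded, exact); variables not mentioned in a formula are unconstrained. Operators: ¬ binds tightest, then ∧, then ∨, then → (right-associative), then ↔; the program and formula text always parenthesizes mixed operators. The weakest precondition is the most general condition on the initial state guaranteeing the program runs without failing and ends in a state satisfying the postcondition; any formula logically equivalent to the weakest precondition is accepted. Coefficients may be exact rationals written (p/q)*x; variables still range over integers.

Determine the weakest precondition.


Working backward. After the program, the postcondition 2*w - 5 ≤ -3 ∧ (1/2)*h + (g - 5) < -3 must hold; in canonical form it is 2*w ≤ 2 ∧ g + (1/2)*h < 2.
Before c := 3*w - 6: 2*w ≤ 2 ∧ g + (1/2)*h < 2
Before w := g: 2*g ≤ 2 ∧ g + (1/2)*h < 2
Before c := g - 4: 2*g ≤ 2 ∧ g + (1/2)*h < 2
Before g := 3*g - c: 6*g ≤ 2*c + 2 ∧ 3*g + (1/2)*h < c + 2
Before w := 2*g - 7: 6*g ≤ 2*c + 2 ∧ 3*g + (1/2)*h < c + 2
Answer: WP = 6*g ≤ 2*c + 2 ∧ 3*g + (1/2)*h < c + 2


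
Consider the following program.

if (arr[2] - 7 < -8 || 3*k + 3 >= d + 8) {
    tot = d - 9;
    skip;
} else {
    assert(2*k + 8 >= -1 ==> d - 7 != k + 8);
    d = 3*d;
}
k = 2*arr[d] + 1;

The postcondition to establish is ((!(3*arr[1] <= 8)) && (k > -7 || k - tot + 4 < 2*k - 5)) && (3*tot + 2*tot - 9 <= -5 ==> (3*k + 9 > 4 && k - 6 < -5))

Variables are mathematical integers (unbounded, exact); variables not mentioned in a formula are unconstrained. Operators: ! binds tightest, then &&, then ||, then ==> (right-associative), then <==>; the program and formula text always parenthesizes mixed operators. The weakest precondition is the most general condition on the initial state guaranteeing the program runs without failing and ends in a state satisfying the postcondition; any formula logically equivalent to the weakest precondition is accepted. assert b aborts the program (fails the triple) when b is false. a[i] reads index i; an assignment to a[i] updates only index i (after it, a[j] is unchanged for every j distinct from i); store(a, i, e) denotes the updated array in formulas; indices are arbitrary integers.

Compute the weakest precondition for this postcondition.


Working backward. After the program, the postcondition ((!(3*arr[1] <= 8)) && (k > -7 || k - tot + 4 < 2*k - 5)) && (3*tot + 2*tot - 9 <= -5 ==> (3*k + 9 > 4 && k - 6 < -5)) must hold; in canonical form it is (!(3*arr[1] <= 8)) && (k > -7 || k + tot > 9) && (5*tot <= 4 ==> (3*k > -5 && k < 1)).
Before k := 2*arr[d] + 1: (!(3*arr[1] <= 8)) && (2*arr[d] > -8 || 2*arr[d] + tot > 8) && (5*tot <= 4 ==> (6*arr[d] > -8 && 2*arr[d] < 0))
Then branch requires (!(3*arr[1] <= 8)) && (2*arr[d] > -8 || 2*arr[d] + d > 17) && (5*d <= 49 ==> (6*arr[d] > -8 && 2*arr[d] < 0)); else branch requires (2*k >= -9 ==> d != k + 15) && (!(3*arr[1] <= 8)) && (2*arr[3*d] > -8 || 2*arr[3*d] + tot > 8) && (5*tot <= 4 ==> (6*arr[3*d] > -8 && 2*arr[3*d] < 0)).
Before the if: ((arr[2] < -1 || 3*k >= d + 5) ==> ((!(3*arr[1] <= 8)) && (2*arr[d] > -8 || 2*arr[d] + d > 17) && (5*d <= 49 ==> (6*arr[d] > -8 && 2*arr[d] < 0)))) && ((!(arr[2] < -1 || 3*k >= d + 5)) ==> ((2*k >= -9 ==> d != k + 15) && (!(3*arr[1] <= 8)) && (2*arr[3*d] > -8 || 2*arr[3*d] + tot > 8) && (5*tot <= 4 ==> (6*arr[3*d] > -8 && 2*arr[3*d] < 0))))
Answer: WP = ((arr[2] < -1 || 3*k >= d + 5) ==> ((!(3*arr[1] <= 8)) && (2*arr[d] > -8 || 2*arr[d] + d > 17) && (5*d <= 49 ==> (6*arr[d] > -8 && 2*arr[d] < 0)))) && ((!(arr[2] < -1 || 3*k >= d + 5)) ==> ((2*k >= -9 ==> d != k + 15) && (!(3*arr[1] <= 8)) && (2*arr[3*d] > -8 || 2*arr[3*d] + tot > 8) && (5*tot <= 4 ==> (6*arr[3*d] > -8 && 2*arr[3*d] < 0))))


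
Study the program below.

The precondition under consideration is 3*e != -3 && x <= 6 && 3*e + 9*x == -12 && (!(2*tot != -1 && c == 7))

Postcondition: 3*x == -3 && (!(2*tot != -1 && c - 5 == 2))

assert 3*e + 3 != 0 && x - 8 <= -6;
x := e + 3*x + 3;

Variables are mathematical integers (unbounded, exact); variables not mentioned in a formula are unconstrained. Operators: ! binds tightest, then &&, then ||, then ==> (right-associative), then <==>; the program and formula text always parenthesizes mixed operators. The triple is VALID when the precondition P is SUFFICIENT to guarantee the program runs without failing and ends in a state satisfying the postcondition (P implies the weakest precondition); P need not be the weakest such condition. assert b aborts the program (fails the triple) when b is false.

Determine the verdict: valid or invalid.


Working backward. After the program, the postcondition 3*x == -3 && (!(2*tot != -1 && c - 5 == 2)) must hold; in canonical form it is 3*x == -3 && (!(2*tot != -1 && c == 7)).
Before x := e + 3*x + 3: 3*e + 9*x == -12 && (!(2*tot != -1 && c == 7))
Before assert 3*e + 3 != 0 && x - 8 <= -6: 3*e != -3 && x <= 2 && 3*e + 9*x == -12 && (!(2*tot != -1 && c == 7))
The weakest precondition is 3*e != -3 && x <= 2 && 3*e + 9*x == -12 && (!(2*tot != -1 && c == 7)).
Check whether 3*e != -3 && x <= 6 && 3*e + 9*x == -12 && (!(2*tot != -1 && c == 7)) implies it.
Countermodel: at the initial state c = 8, e = -13, tot = 0, x = 3, the precondition holds but the weakest precondition fails.
Answer: invalid


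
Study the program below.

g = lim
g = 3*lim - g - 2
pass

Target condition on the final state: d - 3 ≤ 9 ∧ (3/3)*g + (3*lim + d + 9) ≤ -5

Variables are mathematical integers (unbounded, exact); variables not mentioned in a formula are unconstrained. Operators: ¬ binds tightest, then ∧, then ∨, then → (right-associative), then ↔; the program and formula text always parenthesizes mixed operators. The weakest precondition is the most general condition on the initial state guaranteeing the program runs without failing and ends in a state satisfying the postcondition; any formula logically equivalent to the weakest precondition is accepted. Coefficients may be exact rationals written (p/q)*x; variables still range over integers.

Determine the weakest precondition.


Working backward. After the program, the postcondition d - 3 ≤ 9 ∧ (3/3)*g + (3*lim + d + 9) ≤ -5 must hold; in canonical form it is d ≤ 12 ∧ d + g + 3*lim ≤ -14.
Before skip: d ≤ 12 ∧ d + g + 3*lim ≤ -14
Before g := 3*lim - g - 2: d ≤ 12 ∧ d + 6*lim ≤ g - 12
Before g := lim: d ≤ 12 ∧ d + 5*lim ≤ -12
Answer: WP = d ≤ 12 ∧ d + 5*lim ≤ -12


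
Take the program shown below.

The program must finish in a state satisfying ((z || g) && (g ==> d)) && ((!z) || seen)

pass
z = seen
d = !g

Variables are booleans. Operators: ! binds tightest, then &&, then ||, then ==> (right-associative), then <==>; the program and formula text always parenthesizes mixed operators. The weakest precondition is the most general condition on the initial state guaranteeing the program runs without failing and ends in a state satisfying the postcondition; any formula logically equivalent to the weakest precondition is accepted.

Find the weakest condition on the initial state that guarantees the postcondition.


Working backward. After the program, the postcondition ((z || g) && (g ==> d)) && ((!z) || seen) must hold; in canonical form it is (z || g) && (g ==> d) && ((!z) || seen).
Before d := !g: (z || g) && (g ==> (!g)) && ((!z) || seen)
Before z := seen: (seen || g) && (g ==> (!g))
Before skip: (seen || g) && (g ==> (!g))
Answer: WP = (seen || g) && (g ==> (!g))


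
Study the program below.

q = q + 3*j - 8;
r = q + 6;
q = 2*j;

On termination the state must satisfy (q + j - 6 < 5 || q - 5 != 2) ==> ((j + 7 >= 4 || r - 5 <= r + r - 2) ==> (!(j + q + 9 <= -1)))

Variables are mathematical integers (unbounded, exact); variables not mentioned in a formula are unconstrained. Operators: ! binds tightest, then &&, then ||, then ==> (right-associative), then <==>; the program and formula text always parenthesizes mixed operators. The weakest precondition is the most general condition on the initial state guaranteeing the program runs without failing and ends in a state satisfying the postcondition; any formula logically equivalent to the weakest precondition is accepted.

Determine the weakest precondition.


Working backward. After the program, the postcondition (q + j - 6 < 5 || q - 5 != 2) ==> ((j + 7 >= 4 || r - 5 <= r + r - 2) ==> (!(j + q + 9 <= -1))) must hold; in canonical form it is (j + q < 11 || q != 7) ==> ((j >= -3 || r >= -3) ==> (!(j + q <= -10))).
Before q := 2*j: (3*j < 11 || 2*j != 7) ==> ((j >= -3 || r >= -3) ==> (!(3*j <= -10)))
Before r := q + 6: (3*j < 11 || 2*j != 7) ==> ((j >= -3 || q >= -9) ==> (!(3*j <= -10)))
Before q := q + 3*j - 8: (3*j < 11 || 2*j != 7) ==> ((j >= -3 || 3*j + q >= -1) ==> (!(3*j <= -10)))
Answer: WP = (3*j < 11 || 2*j != 7) ==> ((j >= -3 || 3*j + q >= -1) ==> (!(3*j <= -10)))
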